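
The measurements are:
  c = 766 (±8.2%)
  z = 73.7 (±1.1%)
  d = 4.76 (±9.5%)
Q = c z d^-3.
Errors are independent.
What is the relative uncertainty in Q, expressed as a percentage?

Each factor contributes (exponent × relative error)² to (δQ/Q)²:
  (1·δc/c)² = (1×0.0820)² = 0.00672;  (1·δz/z)² = (1×0.0110)² = 0.000121;  (-3·δd/d)² = (-3×0.0950)² = 0.0812
δQ/Q = √(0.0881) = 0.297

29.7%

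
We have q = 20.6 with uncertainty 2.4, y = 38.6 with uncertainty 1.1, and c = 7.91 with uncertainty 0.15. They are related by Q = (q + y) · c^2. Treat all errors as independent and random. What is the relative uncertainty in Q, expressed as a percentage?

5.85%

Let u = q + y = 59.2. δu = √(δq² + δy²) = √(5.76 + 1.21) = 2.64, so δu/u = 0.0446.
Q is then a monomial in u, c:
δQ/Q = √((δu/u)² + (2·δc/c)²) = √(0.00199 + 0.00144) = 0.0585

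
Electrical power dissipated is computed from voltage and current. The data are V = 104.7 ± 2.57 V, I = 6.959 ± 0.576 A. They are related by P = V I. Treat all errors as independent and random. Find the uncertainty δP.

Each factor contributes (exponent × relative error)² to (δP/P)²:
  (1·δV/V)² = (1×0.0245)² = 0.000603;  (1·δI/I)² = (1×0.0828)² = 0.00685
δP/P = √(0.00745) = 0.0863
P = 728.6 W, so δP = 0.0863 × 728.6 = 62.9 W.

62.9 W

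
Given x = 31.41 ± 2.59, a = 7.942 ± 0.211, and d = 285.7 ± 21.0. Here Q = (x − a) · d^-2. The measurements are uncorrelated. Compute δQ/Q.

0.184

Let u = x − a = 23.47. δu = √(δx² + δa²) = √(6.71 + 0.0445) = 2.60, so δu/u = 0.111.
Q is then a monomial in u, d:
δQ/Q = √((δu/u)² + (-2·δd/d)²) = √(0.0123 + 0.0216) = 0.184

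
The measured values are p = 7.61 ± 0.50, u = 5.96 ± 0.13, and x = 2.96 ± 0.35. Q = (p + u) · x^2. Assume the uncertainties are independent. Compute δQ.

28.5

Let w = p + u = 13.6. δw = √(δp² + δu²) = √(0.250 + 0.0169) = 0.517, so δw/w = 0.0381.
Q is then a monomial in w, x:
δQ/Q = √((δw/w)² + (2·δx/x)²) = √(0.00145 + 0.0559) = 0.240
Q = 119, so δQ = 0.240 × 119 = 28.5.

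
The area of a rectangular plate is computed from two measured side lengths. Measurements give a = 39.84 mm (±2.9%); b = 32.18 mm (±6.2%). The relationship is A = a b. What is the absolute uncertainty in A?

For a monomial A ∝ a, b, fractional errors add in quadrature:
  (1·δa/a)² = (1×0.0290)² = 0.000841;  (1·δb/b)² = (1×0.0620)² = 0.00384
δA/A = √(0.00468) = 0.0684
A = 1282 mm^2, so δA = 0.0684 × 1282 = 87.8 mm^2.

87.8 mm^2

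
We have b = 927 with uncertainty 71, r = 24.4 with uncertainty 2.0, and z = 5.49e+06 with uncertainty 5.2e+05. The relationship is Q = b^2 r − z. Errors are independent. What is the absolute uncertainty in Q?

Let p = b^2·r = 2.1e+07. δp/p = √((2·δb/b)² + (1·δr/r)²) = √(0.0235 + 0.00672) = 0.174, so δp = 3.64e+06.
Q = p − z: δQ = √(δp² + δz²) = √(1.33e+13 + 2.7e+11) = 3.68e+06

3.68e+06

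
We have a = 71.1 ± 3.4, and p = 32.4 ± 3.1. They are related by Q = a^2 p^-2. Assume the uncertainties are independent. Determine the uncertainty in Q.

1.03

Q is a product of powers, so relative uncertainties combine in quadrature:
  (2·δa/a)² = (2×0.0478)² = 0.00915;  (-2·δp/p)² = (-2×0.0957)² = 0.0366
δQ/Q = √(0.0458) = 0.214
Q = 4.82, so δQ = 0.214 × 4.82 = 1.03.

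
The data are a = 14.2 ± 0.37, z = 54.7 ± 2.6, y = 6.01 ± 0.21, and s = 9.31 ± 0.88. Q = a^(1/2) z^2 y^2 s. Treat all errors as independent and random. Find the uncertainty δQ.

5.75e+05

For a monomial Q ∝ a^(1/2), z^2, y^2, s, fractional errors add in quadrature:
  (½·δa/a)² = (0.5×0.0261)² = 0.000170;  (2·δz/z)² = (2×0.0475)² = 0.00904;  (2·δy/y)² = (2×0.0349)² = 0.00488;  (1·δs/s)² = (1×0.0945)² = 0.00893
δQ/Q = √(0.0230) = 0.152
Q = 3.79e+06, so δQ = 0.152 × 3.79e+06 = 5.75e+05.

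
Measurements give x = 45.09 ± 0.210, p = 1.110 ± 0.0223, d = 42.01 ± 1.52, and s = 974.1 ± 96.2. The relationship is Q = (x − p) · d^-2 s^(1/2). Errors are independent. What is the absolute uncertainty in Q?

0.0682

Let u = x − p = 43.98. δu = √(δx² + δp²) = √(0.0441 + 0.000497) = 0.211, so δu/u = 0.00480.
Q is then a monomial in u, d, s:
δQ/Q = √((δu/u)² + (-2·δd/d)² + (½·δs/s)²) = √(2.31e-05 + 0.00524 + 0.00244) = 0.0877
Q = 0.7778, so δQ = 0.0877 × 0.7778 = 0.0682.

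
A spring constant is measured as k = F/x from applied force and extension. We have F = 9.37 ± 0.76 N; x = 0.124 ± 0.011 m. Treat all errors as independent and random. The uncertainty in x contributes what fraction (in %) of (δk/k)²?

54.5%

(δk/k)² = (1·δF/F)² + (-1·δx/x)²
  F term: (1×0.0811)² = 0.00658
  x term: (-1×0.0887)² = 0.00787
Total = 0.0144. Share from x = 0.00787/0.0144 = 0.545.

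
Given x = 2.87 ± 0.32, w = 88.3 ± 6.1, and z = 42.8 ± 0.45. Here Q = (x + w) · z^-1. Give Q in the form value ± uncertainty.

Let u = x + w = 91.2. δu = √(δx² + δw²) = √(0.102 + 37.2) = 6.11, so δu/u = 0.0670.
Q is then a monomial in u, z:
δQ/Q = √((δu/u)² + (-1·δz/z)²) = √(0.00449 + 0.000111) = 0.0678
Q = 2.13, so δQ = 0.0678 × 2.13 = 0.144.

2.13 ± 0.144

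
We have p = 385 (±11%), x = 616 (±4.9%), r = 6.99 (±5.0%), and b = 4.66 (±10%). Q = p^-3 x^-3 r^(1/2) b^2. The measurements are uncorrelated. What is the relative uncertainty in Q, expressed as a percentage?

Relative error in a monomial: (δQ/Q)² = Σ (nᵢ · δxᵢ/xᵢ)².
  (-3·δp/p)² = (-3×0.110)² = 0.109;  (-3·δx/x)² = (-3×0.0490)² = 0.0216;  (½·δr/r)² = (0.5×0.0500)² = 0.000625;  (2·δb/b)² = (2×0.100)² = 0.0400
δQ/Q = √(0.171) = 0.414

41.4%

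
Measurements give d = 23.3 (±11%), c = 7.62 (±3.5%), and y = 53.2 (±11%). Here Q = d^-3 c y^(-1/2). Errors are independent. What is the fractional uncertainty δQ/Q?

0.336

For a monomial Q ∝ d^-3, c, y^(-1/2), fractional errors add in quadrature:
  (-3·δd/d)² = (-3×0.110)² = 0.109;  (1·δc/c)² = (1×0.0350)² = 0.00123;  (−½·δy/y)² = (-0.5×0.110)² = 0.00302
δQ/Q = √(0.113) = 0.336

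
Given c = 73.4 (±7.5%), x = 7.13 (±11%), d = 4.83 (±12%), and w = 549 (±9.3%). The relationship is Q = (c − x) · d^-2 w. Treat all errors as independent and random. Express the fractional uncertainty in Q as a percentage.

Let u = c − x = 66.3. δu = √(δc² + δx²) = √(30.3 + 0.615) = 5.56, so δu/u = 0.0839.
Q is then a monomial in u, d, w:
δQ/Q = √((δu/u)² + (-2·δd/d)² + (1·δw/w)²) = √(0.00704 + 0.0576 + 0.00865) = 0.271

27.1%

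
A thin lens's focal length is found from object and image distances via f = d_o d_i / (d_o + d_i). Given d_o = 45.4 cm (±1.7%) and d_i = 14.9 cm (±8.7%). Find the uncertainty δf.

∂f/∂d_o = (d_i/(d_o+d_i))² = 0.0611;  ∂f/∂d_i = (d_o/(d_o+d_i))² = 0.567
δf = √((∂f/∂d_o · δd_o)² + (∂f/∂d_i · δd_i)²) = √(0.00222 + 0.540) = 0.736 cm

0.736 cm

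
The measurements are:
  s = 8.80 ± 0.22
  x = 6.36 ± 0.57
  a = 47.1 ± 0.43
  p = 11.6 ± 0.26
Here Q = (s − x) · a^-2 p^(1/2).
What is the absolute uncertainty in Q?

0.000941

Let u = s − x = 2.44. δu = √(δs² + δx²) = √(0.0484 + 0.325) = 0.611, so δu/u = 0.250.
Q is then a monomial in u, a, p:
δQ/Q = √((δu/u)² + (-2·δa/a)² + (½·δp/p)²) = √(0.0627 + 0.000333 + 0.000126) = 0.251
Q = 0.00375, so δQ = 0.251 × 0.00375 = 0.000941.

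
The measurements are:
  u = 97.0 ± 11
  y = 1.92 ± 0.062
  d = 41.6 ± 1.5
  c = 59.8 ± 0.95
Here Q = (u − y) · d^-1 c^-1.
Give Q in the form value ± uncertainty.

0.0382 ± 0.00467

Let w = u − y = 95.1. δw = √(δu² + δy²) = √(121 + 0.00384) = 11.0, so δw/w = 0.116.
Q is then a monomial in w, d, c:
δQ/Q = √((δw/w)² + (-1·δd/d)² + (-1·δc/c)²) = √(0.0134 + 0.00130 + 0.000252) = 0.122
Q = 0.0382, so δQ = 0.122 × 0.0382 = 0.00467.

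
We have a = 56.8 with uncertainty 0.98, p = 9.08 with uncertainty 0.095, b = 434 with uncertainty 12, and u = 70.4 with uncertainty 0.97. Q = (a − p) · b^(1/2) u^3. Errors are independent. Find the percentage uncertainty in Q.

Let w = a − p = 47.7. δw = √(δa² + δp²) = √(0.960 + 0.00903) = 0.985, so δw/w = 0.0206.
Q is then a monomial in w, b, u:
δQ/Q = √((δw/w)² + (½·δb/b)² + (3·δu/u)²) = √(0.000426 + 0.000191 + 0.00171) = 0.0482

4.82%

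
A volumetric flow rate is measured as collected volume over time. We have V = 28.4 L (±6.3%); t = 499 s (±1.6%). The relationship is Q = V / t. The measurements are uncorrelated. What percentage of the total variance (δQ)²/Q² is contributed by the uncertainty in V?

(δQ/Q)² = (1·δV/V)² + (-1·δt/t)²
  V term: (1×0.0630)² = 0.00397
  t term: (-1×0.0160)² = 0.000256
Total = 0.00423. Share from V = 0.00397/0.00423 = 0.939.

93.9%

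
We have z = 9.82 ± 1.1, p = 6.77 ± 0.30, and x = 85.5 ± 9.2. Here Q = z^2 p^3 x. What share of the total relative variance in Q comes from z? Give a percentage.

63.2%

(δQ/Q)² = (2·δz/z)² + (3·δp/p)² + (1·δx/x)²
  z term: (2×0.112)² = 0.0502
  p term: (3×0.0443)² = 0.0177
  x term: (1×0.108)² = 0.0116
Total = 0.0794. Share from z = 0.0502/0.0794 = 0.632.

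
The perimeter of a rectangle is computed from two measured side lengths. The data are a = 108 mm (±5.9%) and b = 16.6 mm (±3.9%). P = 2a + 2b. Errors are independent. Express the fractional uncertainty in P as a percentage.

For a sum/difference, combine absolute errors in quadrature:
  (2·δa)² = 162;  (2·δb)² = 1.68
δP = √(164) = 12.8 mm
P = 249 mm, so δP/P = 12.8/249 = 0.0514.

5.14%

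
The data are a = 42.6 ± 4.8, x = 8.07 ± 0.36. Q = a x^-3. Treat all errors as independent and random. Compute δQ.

0.0142

For a monomial Q ∝ a, x^-3, fractional errors add in quadrature:
  (1·δa/a)² = (1×0.113)² = 0.0127;  (-3·δx/x)² = (-3×0.0446)² = 0.0179
δQ/Q = √(0.0306) = 0.175
Q = 0.0811, so δQ = 0.175 × 0.0811 = 0.0142.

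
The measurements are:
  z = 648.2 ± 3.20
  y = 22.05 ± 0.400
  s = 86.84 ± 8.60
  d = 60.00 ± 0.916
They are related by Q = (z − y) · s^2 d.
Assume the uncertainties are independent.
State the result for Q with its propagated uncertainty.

Let u = z − y = 626.2. δu = √(δz² + δy²) = √(10.2 + 0.160) = 3.22, so δu/u = 0.00515.
Q is then a monomial in u, s, d:
δQ/Q = √((δu/u)² + (2·δs/s)² + (1·δd/d)²) = √(2.65e-05 + 0.0392 + 0.000233) = 0.199
Q = 2.833e+08, so δQ = 0.199 × 2.833e+08 = 5.63e+07.

(2.833 ± 0.563) × 10^8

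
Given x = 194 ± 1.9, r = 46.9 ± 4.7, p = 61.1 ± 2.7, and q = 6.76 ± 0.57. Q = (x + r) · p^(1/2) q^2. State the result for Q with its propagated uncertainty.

Let u = x + r = 241. δu = √(δx² + δr²) = √(3.61 + 22.1) = 5.07, so δu/u = 0.0210.
Q is then a monomial in u, p, q:
δQ/Q = √((δu/u)² + (½·δp/p)² + (2·δq/q)²) = √(0.000443 + 0.000488 + 0.0284) = 0.171
Q = 86000, so δQ = 0.171 × 86000 = 14700.

86000 ± 14700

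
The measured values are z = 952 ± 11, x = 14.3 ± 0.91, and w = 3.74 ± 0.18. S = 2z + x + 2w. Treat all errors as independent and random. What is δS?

For a sum/difference, combine absolute errors in quadrature:
  (2·δz)² = 484;  (δx)² = 0.828;  (2·δw)² = 0.130
δS = √(485) = 22.0

22.0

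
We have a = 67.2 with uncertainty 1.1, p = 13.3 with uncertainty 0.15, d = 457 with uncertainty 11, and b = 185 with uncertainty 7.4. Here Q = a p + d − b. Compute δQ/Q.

0.0190

Let w = a·p = 894. δw/w = √((1·δa/a)² + (1·δp/p)²) = √(0.000268 + 0.000127) = 0.0199, so δw = 17.8.
Q = w + d − b: δQ = √(δw² + δd² + δb²) = √(316 + 121 + 54.8) = 22.2
Q = 1170, so δQ/Q = 22.2/1170 = 0.0190.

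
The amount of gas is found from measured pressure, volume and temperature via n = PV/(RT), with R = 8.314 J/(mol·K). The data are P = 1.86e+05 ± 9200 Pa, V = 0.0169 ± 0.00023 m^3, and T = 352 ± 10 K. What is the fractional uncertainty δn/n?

For a monomial n ∝ P, V, T^-1, fractional errors add in quadrature:
  (1·δP/P)² = (1×0.0495)² = 0.00245;  (1·δV/V)² = (1×0.0136)² = 0.000185;  (-1·δT/T)² = (-1×0.0284)² = 0.000807
δn/n = √(0.00344) = 0.0586

0.0586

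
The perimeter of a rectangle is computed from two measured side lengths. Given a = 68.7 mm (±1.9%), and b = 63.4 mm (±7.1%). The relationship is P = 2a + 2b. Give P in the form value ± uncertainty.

Sums and differences: (δP)² = Σ (cᵢ δxᵢ)².
  (2·δa)² = 6.82;  (2·δb)² = 81.1
δP = √(87.9) = 9.37 mm
P = 264 mm.

264 ± 9.37 mm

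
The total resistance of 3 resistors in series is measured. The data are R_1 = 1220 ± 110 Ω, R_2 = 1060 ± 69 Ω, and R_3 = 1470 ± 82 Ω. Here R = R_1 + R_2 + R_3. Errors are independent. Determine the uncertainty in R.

For a sum/difference, combine absolute errors in quadrature:
  (δR_1)² = 12100;  (δR_2)² = 4760;  (δR_3)² = 6720
δR = √(23600) = 154 Ω

154 Ω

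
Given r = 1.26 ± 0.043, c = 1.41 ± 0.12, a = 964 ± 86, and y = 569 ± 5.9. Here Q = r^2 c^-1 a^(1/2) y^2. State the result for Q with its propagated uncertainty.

(1.13 ± 0.135) × 10^7

For a monomial Q ∝ r^2, c^-1, a^(1/2), y^2, fractional errors add in quadrature:
  (2·δr/r)² = (2×0.0341)² = 0.00466;  (-1·δc/c)² = (-1×0.0851)² = 0.00724;  (½·δa/a)² = (0.5×0.0892)² = 0.00199;  (2·δy/y)² = (2×0.0104)² = 0.000430
δQ/Q = √(0.0143) = 0.120
Q = 1.13e+07, so δQ = 0.120 × 1.13e+07 = 1.35e+06.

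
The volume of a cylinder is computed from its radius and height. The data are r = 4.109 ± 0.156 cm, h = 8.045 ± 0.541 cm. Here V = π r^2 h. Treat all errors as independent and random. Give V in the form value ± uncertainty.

Since V is a product/quotient, work with relative uncertainties:
  (2·δr/r)² = (2×0.0380)² = 0.00577;  (1·δh/h)² = (1×0.0672)² = 0.00452
δV/V = √(0.0103) = 0.101
V = 426.7 cm^3, so δV = 0.101 × 426.7 = 43.3 cm^3.

426.7 ± 43.3 cm^3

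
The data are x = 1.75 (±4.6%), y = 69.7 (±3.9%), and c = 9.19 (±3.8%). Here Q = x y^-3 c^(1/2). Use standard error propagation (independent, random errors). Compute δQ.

1.99e-06

For a monomial Q ∝ x, y^-3, c^(1/2), fractional errors add in quadrature:
  (1·δx/x)² = (1×0.0460)² = 0.00212;  (-3·δy/y)² = (-3×0.0390)² = 0.0137;  (½·δc/c)² = (0.5×0.0380)² = 0.000361
δQ/Q = √(0.0162) = 0.127
Q = 1.57e-05, so δQ = 0.127 × 1.57e-05 = 1.99e-06.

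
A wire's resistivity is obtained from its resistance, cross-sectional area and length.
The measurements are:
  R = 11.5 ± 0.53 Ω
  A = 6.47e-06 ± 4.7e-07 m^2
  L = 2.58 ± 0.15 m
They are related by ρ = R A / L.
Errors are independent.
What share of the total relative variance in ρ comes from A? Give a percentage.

48.9%

(δρ/ρ)² = (1·δR/R)² + (1·δA/A)² + (-1·δL/L)²
  R term: (1×0.0461)² = 0.00212
  A term: (1×0.0726)² = 0.00528
  L term: (-1×0.0581)² = 0.00338
Total = 0.0108. Share from A = 0.00528/0.0108 = 0.489.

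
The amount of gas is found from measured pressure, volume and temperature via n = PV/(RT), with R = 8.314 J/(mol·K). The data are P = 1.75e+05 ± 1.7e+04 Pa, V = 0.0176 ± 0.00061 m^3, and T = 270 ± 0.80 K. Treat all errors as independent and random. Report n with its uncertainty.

n is a product of powers, so relative uncertainties combine in quadrature:
  (1·δP/P)² = (1×0.0971)² = 0.00944;  (1·δV/V)² = (1×0.0347)² = 0.00120;  (-1·δT/T)² = (-1×0.00296)² = 8.78e-06
δn/n = √(0.0106) = 0.103
n = 1.37 mol, so δn = 0.103 × 1.37 = 0.142 mol.

1.37 ± 0.142 mol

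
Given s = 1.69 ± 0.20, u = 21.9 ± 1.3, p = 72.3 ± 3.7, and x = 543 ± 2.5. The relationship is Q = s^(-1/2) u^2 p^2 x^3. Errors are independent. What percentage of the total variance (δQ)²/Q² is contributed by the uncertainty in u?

49.9%

(δQ/Q)² = (−½·δs/s)² + (2·δu/u)² + (2·δp/p)² + (3·δx/x)²
  s term: (-0.5×0.118)² = 0.00350
  u term: (2×0.0594)² = 0.0141
  p term: (2×0.0512)² = 0.0105
  x term: (3×0.00460)² = 0.000191
Total = 0.0283. Share from u = 0.0141/0.0283 = 0.499.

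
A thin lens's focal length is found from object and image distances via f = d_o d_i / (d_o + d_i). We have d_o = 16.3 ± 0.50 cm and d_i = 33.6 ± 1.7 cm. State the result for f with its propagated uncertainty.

∂f/∂d_o = (d_i/(d_o+d_i))² = 0.453;  ∂f/∂d_i = (d_o/(d_o+d_i))² = 0.107
δf = √((∂f/∂d_o · δd_o)² + (∂f/∂d_i · δd_i)²) = √(0.0514 + 0.0329) = 0.290 cm
f = 11.0 cm.

11.0 ± 0.290 cm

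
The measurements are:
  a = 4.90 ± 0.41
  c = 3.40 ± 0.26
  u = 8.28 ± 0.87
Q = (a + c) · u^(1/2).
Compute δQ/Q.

0.0786

Let w = a + c = 8.30. δw = √(δa² + δc²) = √(0.168 + 0.0676) = 0.485, so δw/w = 0.0585.
Q is then a monomial in w, u:
δQ/Q = √((δw/w)² + (½·δu/u)²) = √(0.00342 + 0.00276) = 0.0786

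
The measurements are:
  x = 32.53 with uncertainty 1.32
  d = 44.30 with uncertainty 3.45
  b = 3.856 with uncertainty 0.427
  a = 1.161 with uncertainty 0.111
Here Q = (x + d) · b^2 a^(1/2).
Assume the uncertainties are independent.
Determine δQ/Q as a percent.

Let u = x + d = 76.83. δu = √(δx² + δd²) = √(1.74 + 11.9) = 3.69, so δu/u = 0.0481.
Q is then a monomial in u, b, a:
δQ/Q = √((δu/u)² + (2·δb/b)² + (½·δa/a)²) = √(0.00231 + 0.0491 + 0.00229) = 0.232

23.2%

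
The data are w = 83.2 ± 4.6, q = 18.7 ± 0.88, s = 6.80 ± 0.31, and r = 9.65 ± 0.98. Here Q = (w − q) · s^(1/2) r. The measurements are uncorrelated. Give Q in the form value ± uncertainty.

Let u = w − q = 64.5. δu = √(δw² + δq²) = √(21.2 + 0.774) = 4.68, so δu/u = 0.0726.
Q is then a monomial in u, s, r:
δQ/Q = √((δu/u)² + (½·δs/s)² + (1·δr/r)²) = √(0.00527 + 0.000520 + 0.0103) = 0.127
Q = 1620, so δQ = 0.127 × 1620 = 206.

1620 ± 206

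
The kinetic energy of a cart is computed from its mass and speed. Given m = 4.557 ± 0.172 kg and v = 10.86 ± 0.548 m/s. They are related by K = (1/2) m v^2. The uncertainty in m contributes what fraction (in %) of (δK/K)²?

12.3%

(δK/K)² = (1·δm/m)² + (2·δv/v)²
  m term: (1×0.0377)² = 0.00142
  v term: (2×0.0505)² = 0.0102
Total = 0.0116. Share from m = 0.00142/0.0116 = 0.123.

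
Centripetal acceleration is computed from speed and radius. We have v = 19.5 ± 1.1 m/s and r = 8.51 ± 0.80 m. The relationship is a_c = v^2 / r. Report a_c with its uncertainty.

For a monomial a_c ∝ v^2, r^-1, fractional errors add in quadrature:
  (2·δv/v)² = (2×0.0564)² = 0.0127;  (-1·δr/r)² = (-1×0.0940)² = 0.00884
δa_c/a_c = √(0.0216) = 0.147
a_c = 44.7 m/s^2, so δa_c = 0.147 × 44.7 = 6.56 m/s^2.

44.7 ± 6.56 m/s^2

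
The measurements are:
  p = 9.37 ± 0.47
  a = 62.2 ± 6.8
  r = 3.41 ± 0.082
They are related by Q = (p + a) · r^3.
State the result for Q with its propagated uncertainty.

2840 ± 339

Let u = p + a = 71.6. δu = √(δp² + δa²) = √(0.221 + 46.2) = 6.82, so δu/u = 0.0952.
Q is then a monomial in u, r:
δQ/Q = √((δu/u)² + (3·δr/r)²) = √(0.00907 + 0.00520) = 0.119
Q = 2840, so δQ = 0.119 × 2840 = 339.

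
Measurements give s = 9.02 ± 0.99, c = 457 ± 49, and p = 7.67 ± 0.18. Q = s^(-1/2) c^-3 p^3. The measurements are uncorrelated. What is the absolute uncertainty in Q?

5.25e-07

For a monomial Q ∝ s^(-1/2), c^-3, p^3, fractional errors add in quadrature:
  (−½·δs/s)² = (-0.5×0.110)² = 0.00301;  (-3·δc/c)² = (-3×0.107)² = 0.103;  (3·δp/p)² = (3×0.0235)² = 0.00496
δQ/Q = √(0.111) = 0.334
Q = 1.57e-06, so δQ = 0.334 × 1.57e-06 = 5.25e-07.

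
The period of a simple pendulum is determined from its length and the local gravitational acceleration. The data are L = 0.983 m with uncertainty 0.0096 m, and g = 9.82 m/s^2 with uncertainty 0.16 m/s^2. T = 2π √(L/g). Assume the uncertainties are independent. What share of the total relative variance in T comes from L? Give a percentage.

26.4%

(δT/T)² = (½·δL/L)² + (−½·δg/g)²
  L term: (0.5×0.00977)² = 2.38e-05
  g term: (-0.5×0.0163)² = 6.64e-05
Total = 9.02e-05. Share from L = 2.38e-05/9.02e-05 = 0.264.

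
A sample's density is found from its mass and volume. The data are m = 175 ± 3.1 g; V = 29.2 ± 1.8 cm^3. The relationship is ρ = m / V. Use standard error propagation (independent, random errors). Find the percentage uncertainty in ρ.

Relative error in a monomial: (δρ/ρ)² = Σ (nᵢ · δxᵢ/xᵢ)².
  (1·δm/m)² = (1×0.0177)² = 0.000314;  (-1·δV/V)² = (-1×0.0616)² = 0.00380
δρ/ρ = √(0.00411) = 0.0641

6.41%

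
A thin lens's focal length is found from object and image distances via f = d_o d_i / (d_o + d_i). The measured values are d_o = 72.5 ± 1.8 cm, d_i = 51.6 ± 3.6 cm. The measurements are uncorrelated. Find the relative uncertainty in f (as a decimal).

0.0420

∂f/∂d_o = (d_i/(d_o+d_i))² = 0.173;  ∂f/∂d_i = (d_o/(d_o+d_i))² = 0.341
δf = √((∂f/∂d_o · δd_o)² + (∂f/∂d_i · δd_i)²) = √(0.0968 + 1.51) = 1.27 cm
f = 30.1 cm, so δf/f = 1.27/30.1 = 0.0420.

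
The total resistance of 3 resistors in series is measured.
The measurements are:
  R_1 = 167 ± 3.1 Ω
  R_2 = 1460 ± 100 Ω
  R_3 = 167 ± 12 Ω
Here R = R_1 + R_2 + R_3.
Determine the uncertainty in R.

101 Ω

Each term contributes (cᵢ δxᵢ)² to (δR)²:
  (δR_1)² = 9.61;  (δR_2)² = 10000;  (δR_3)² = 144
δR = √(10200) = 101 Ω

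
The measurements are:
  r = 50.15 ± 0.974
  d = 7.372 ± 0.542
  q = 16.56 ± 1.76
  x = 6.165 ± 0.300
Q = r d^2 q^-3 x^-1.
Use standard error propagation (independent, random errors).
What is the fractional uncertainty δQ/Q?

0.355

Q is a product of powers, so relative uncertainties combine in quadrature:
  (1·δr/r)² = (1×0.0194)² = 0.000377;  (2·δd/d)² = (2×0.0735)² = 0.0216;  (-3·δq/q)² = (-3×0.106)² = 0.102;  (-1·δx/x)² = (-1×0.0487)² = 0.00237
δQ/Q = √(0.126) = 0.355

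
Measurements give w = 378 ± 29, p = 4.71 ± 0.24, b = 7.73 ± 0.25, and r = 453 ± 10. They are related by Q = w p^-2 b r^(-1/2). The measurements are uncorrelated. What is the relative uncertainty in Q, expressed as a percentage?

For a monomial Q ∝ w, p^-2, b, r^(-1/2), fractional errors add in quadrature:
  (1·δw/w)² = (1×0.0767)² = 0.00589;  (-2·δp/p)² = (-2×0.0510)² = 0.0104;  (1·δb/b)² = (1×0.0323)² = 0.00105;  (−½·δr/r)² = (-0.5×0.0221)² = 0.000122
δQ/Q = √(0.0174) = 0.132

13.2%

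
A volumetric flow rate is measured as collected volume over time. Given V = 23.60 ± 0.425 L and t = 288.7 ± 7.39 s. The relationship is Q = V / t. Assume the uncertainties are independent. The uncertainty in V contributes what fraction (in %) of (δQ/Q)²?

(δQ/Q)² = (1·δV/V)² + (-1·δt/t)²
  V term: (1×0.0180)² = 0.000324
  t term: (-1×0.0256)² = 0.000655
Total = 0.000980. Share from V = 0.000324/0.000980 = 0.331.

33.1%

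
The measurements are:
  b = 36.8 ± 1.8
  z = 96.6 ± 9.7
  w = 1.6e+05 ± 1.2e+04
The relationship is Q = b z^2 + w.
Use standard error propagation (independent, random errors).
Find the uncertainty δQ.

Let p = b·z^2 = 3.43e+05. δp/p = √((1·δb/b)² + (2·δz/z)²) = √(0.00239 + 0.0403) = 0.207, so δp = 71000.
Q = p + w: δQ = √(δp² + δw²) = √(5.04e+09 + 1.44e+08) = 72000

72000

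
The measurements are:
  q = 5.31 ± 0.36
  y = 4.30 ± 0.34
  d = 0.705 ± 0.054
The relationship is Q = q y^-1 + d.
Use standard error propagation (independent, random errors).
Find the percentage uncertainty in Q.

7.19%

Let p = q·y^-1 = 1.23. δp/p = √((1·δq/q)² + (-1·δy/y)²) = √(0.00460 + 0.00625) = 0.104, so δp = 0.129.
Q = p + d: δQ = √(δp² + δd²) = √(0.0165 + 0.00292) = 0.139
Q = 1.94, so δQ/Q = 0.139/1.94 = 0.0719.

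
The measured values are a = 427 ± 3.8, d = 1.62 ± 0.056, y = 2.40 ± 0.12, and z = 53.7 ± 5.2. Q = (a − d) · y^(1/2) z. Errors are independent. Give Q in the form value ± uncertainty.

Let u = a − d = 425. δu = √(δa² + δd²) = √(14.4 + 0.00314) = 3.80, so δu/u = 0.00893.
Q is then a monomial in u, y, z:
δQ/Q = √((δu/u)² + (½·δy/y)² + (1·δz/z)²) = √(7.98e-05 + 0.000625 + 0.00938) = 0.100
Q = 35400, so δQ = 0.100 × 35400 = 3550.

35400 ± 3550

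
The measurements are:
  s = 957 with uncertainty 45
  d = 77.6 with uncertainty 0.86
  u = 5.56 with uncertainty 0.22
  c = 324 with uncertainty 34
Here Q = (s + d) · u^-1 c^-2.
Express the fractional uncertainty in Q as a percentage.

21.8%

Let w = s + d = 1030. δw = √(δs² + δd²) = √(2020 + 0.740) = 45.0, so δw/w = 0.0435.
Q is then a monomial in w, u, c:
δQ/Q = √((δw/w)² + (-1·δu/u)² + (-2·δc/c)²) = √(0.00189 + 0.00157 + 0.0440) = 0.218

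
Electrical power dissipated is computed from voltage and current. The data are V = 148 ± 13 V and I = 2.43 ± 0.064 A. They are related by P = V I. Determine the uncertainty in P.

33.0 W

Since P is a product/quotient, work with relative uncertainties:
  (1·δV/V)² = (1×0.0878)² = 0.00772;  (1·δI/I)² = (1×0.0263)² = 0.000694
δP/P = √(0.00841) = 0.0917
P = 360 W, so δP = 0.0917 × 360 = 33.0 W.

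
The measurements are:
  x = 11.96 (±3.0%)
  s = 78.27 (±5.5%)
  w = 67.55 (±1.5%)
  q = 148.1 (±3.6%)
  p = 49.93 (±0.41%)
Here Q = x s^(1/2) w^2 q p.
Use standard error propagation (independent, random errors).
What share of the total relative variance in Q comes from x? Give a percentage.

(δQ/Q)² = (1·δx/x)² + (½·δs/s)² + (2·δw/w)² + (1·δq/q)² + (1·δp/p)²
  x term: (1×0.0300)² = 0.000900
  s term: (0.5×0.0550)² = 0.000756
  w term: (2×0.0150)² = 0.000900
  q term: (1×0.0360)² = 0.00130
  p term: (1×0.00410)² = 1.68e-05
Total = 0.00387. Share from x = 0.000900/0.00387 = 0.233.

23.3%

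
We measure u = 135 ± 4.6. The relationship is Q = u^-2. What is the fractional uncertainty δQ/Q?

Q ∝ u^-2, so δQ/Q = |-2| · δu/u = 2 × 0.0341 = 0.0681.

0.0681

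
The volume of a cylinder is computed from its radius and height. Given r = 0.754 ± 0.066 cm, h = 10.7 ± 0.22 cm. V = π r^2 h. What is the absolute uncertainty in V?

For a monomial V ∝ r^2, h, fractional errors add in quadrature:
  (2·δr/r)² = (2×0.0875)² = 0.0306;  (1·δh/h)² = (1×0.0206)² = 0.000423
δV/V = √(0.0311) = 0.176
V = 19.1 cm^3, so δV = 0.176 × 19.1 = 3.37 cm^3.

3.37 cm^3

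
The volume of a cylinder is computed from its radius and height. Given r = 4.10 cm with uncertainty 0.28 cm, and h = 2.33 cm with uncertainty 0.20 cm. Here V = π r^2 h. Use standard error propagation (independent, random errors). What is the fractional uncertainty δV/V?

For a monomial V ∝ r^2, h, fractional errors add in quadrature:
  (2·δr/r)² = (2×0.0683)² = 0.0187;  (1·δh/h)² = (1×0.0858)² = 0.00737
δV/V = √(0.0260) = 0.161

0.161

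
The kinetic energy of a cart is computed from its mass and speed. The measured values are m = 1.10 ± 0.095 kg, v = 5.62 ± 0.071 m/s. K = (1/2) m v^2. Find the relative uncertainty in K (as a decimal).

0.0900

Each factor contributes (exponent × relative error)² to (δK/K)²:
  (1·δm/m)² = (1×0.0864)² = 0.00746;  (2·δv/v)² = (2×0.0126)² = 0.000638
δK/K = √(0.00810) = 0.0900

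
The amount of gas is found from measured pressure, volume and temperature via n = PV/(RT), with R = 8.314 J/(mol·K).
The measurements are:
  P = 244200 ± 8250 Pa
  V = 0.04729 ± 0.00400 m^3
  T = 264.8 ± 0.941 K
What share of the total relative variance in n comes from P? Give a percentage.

13.7%

(δn/n)² = (1·δP/P)² + (1·δV/V)² + (-1·δT/T)²
  P term: (1×0.0338)² = 0.00114
  V term: (1×0.0846)² = 0.00715
  T term: (-1×0.00355)² = 1.26e-05
Total = 0.00831. Share from P = 0.00114/0.00831 = 0.137.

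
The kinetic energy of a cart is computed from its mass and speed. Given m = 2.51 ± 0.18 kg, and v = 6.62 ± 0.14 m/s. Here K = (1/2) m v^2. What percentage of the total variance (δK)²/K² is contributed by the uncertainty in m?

(δK/K)² = (1·δm/m)² + (2·δv/v)²
  m term: (1×0.0717)² = 0.00514
  v term: (2×0.0211)² = 0.00179
Total = 0.00693. Share from m = 0.00514/0.00693 = 0.742.

74.2%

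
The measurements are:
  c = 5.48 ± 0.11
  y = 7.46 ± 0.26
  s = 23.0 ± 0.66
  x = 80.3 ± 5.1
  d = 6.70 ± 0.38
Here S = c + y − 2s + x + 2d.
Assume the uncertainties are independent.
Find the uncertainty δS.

5.33

Sums and differences: (δS)² = Σ (cᵢ δxᵢ)².
  (δc)² = 0.0121;  (δy)² = 0.0676;  (2·δs)² = 1.74;  (δx)² = 26.0;  (2·δd)² = 0.578
δS = √(28.4) = 5.33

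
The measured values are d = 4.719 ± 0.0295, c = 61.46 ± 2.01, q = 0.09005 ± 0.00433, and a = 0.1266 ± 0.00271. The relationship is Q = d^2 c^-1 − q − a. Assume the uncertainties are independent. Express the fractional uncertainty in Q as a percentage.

Let p = d^2·c^-1 = 0.3623. δp/p = √((2·δd/d)² + (-1·δc/c)²) = √(0.000156 + 0.00107) = 0.0350, so δp = 0.0127.
Q = p − q − a: δQ = √(δp² + δq² + δa²) = √(0.000161 + 1.87e-05 + 7.34e-06) = 0.0137
Q = 0.1457, so δQ/Q = 0.0137/0.1457 = 0.0939.

9.39%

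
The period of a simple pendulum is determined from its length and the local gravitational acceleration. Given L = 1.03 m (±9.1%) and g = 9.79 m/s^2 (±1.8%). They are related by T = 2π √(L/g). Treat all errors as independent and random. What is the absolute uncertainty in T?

Products/powers → add relative errors in quadrature, weighted by exponent:
  (½·δL/L)² = (0.5×0.0910)² = 0.00207;  (−½·δg/g)² = (-0.5×0.0180)² = 8.1e-05
δT/T = √(0.00215) = 0.0464
T = 2.04 s, so δT = 0.0464 × 2.04 = 0.0945 s.

0.0945 s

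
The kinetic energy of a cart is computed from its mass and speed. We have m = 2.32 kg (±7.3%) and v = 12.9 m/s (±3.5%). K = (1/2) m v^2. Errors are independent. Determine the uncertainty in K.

19.5 J

Relative error in a monomial: (δK/K)² = Σ (nᵢ · δxᵢ/xᵢ)².
  (1·δm/m)² = (1×0.0730)² = 0.00533;  (2·δv/v)² = (2×0.0350)² = 0.00490
δK/K = √(0.0102) = 0.101
K = 193 J, so δK = 0.101 × 193 = 19.5 J.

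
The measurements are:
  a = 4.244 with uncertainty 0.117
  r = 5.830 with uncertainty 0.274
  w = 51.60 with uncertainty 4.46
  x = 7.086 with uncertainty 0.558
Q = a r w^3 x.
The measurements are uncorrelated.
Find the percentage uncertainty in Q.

Each factor contributes (exponent × relative error)² to (δQ/Q)²:
  (1·δa/a)² = (1×0.0276)² = 0.000760;  (1·δr/r)² = (1×0.0470)² = 0.00221;  (3·δw/w)² = (3×0.0864)² = 0.0672;  (1·δx/x)² = (1×0.0787)² = 0.00620
δQ/Q = √(0.0764) = 0.276

27.6%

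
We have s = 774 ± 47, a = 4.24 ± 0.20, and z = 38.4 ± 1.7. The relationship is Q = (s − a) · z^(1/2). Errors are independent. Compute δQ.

310

Let u = s − a = 770. δu = √(δs² + δa²) = √(2210 + 0.0400) = 47.0, so δu/u = 0.0611.
Q is then a monomial in u, z:
δQ/Q = √((δu/u)² + (½·δz/z)²) = √(0.00373 + 0.000490) = 0.0649
Q = 4770, so δQ = 0.0649 × 4770 = 310.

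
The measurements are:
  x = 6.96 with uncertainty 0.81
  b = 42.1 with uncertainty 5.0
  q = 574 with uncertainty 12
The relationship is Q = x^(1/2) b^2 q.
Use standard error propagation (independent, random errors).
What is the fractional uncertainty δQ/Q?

Since Q is a product/quotient, work with relative uncertainties:
  (½·δx/x)² = (0.5×0.116)² = 0.00339;  (2·δb/b)² = (2×0.119)² = 0.0564;  (1·δq/q)² = (1×0.0209)² = 0.000437
δQ/Q = √(0.0602) = 0.245

0.245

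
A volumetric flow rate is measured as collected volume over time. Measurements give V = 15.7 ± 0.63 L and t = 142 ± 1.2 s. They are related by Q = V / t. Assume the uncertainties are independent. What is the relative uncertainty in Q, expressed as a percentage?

4.10%

Relative error in a monomial: (δQ/Q)² = Σ (nᵢ · δxᵢ/xᵢ)².
  (1·δV/V)² = (1×0.0401)² = 0.00161;  (-1·δt/t)² = (-1×0.00845)² = 7.14e-05
δQ/Q = √(0.00168) = 0.0410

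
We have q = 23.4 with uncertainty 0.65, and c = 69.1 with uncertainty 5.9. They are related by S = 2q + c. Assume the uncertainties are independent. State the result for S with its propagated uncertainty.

Each term contributes (cᵢ δxᵢ)² to (δS)²:
  (2·δq)² = 1.69;  (δc)² = 34.8
δS = √(36.5) = 6.04
S = 116.

116 ± 6.04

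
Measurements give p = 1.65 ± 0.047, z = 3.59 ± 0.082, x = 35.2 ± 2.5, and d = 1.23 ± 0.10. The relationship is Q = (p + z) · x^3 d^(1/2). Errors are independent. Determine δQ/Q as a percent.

21.8%

Let u = p + z = 5.24. δu = √(δp² + δz²) = √(0.00221 + 0.00672) = 0.0945, so δu/u = 0.0180.
Q is then a monomial in u, x, d:
δQ/Q = √((δu/u)² + (3·δx/x)² + (½·δd/d)²) = √(0.000325 + 0.0454 + 0.00165) = 0.218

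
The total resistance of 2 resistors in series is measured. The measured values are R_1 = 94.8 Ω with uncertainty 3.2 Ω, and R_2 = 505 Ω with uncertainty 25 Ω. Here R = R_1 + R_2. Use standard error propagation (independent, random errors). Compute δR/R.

Each term contributes (cᵢ δxᵢ)² to (δR)²:
  (δR_1)² = 10.2;  (δR_2)² = 625
δR = √(635) = 25.2 Ω
R = 600 Ω, so δR/R = 25.2/600 = 0.0420.

0.0420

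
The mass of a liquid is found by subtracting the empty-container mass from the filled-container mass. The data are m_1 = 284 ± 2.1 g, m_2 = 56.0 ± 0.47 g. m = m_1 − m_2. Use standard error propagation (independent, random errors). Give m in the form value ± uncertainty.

228 ± 2.15 g

Each term contributes (cᵢ δxᵢ)² to (δm)²:
  (δm_1)² = 4.41;  (δm_2)² = 0.221
δm = √(4.63) = 2.15 g
m = 228 g.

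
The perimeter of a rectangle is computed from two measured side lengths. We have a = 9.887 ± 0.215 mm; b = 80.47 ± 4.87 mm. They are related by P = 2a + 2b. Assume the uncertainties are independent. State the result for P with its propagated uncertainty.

180.7 ± 9.75 mm

P is a linear combination, so absolute uncertainties add in quadrature:
  (2·δa)² = 0.185;  (2·δb)² = 94.9
δP = √(95.1) = 9.75 mm
P = 180.7 mm.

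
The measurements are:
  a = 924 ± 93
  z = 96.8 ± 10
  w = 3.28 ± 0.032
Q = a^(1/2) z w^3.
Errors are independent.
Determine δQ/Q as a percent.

11.9%

Since Q is a product/quotient, work with relative uncertainties:
  (½·δa/a)² = (0.5×0.101)² = 0.00253;  (1·δz/z)² = (1×0.103)² = 0.0107;  (3·δw/w)² = (3×0.00976)² = 0.000857
δQ/Q = √(0.0141) = 0.119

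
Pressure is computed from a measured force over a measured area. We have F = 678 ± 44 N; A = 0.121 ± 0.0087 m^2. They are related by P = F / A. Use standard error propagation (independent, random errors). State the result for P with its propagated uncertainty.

Products/powers → add relative errors in quadrature, weighted by exponent:
  (1·δF/F)² = (1×0.0649)² = 0.00421;  (-1·δA/A)² = (-1×0.0719)² = 0.00517
δP/P = √(0.00938) = 0.0969
P = 5600 Pa, so δP = 0.0969 × 5600 = 543 Pa.

5600 ± 543 Pa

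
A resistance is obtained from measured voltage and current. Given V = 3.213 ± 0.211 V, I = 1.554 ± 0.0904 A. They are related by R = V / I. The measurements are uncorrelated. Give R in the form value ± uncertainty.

2.068 ± 0.181 Ω

Products/powers → add relative errors in quadrature, weighted by exponent:
  (1·δV/V)² = (1×0.0657)² = 0.00431;  (-1·δI/I)² = (-1×0.0582)² = 0.00338
δR/R = √(0.00770) = 0.0877
R = 2.068 Ω, so δR = 0.0877 × 2.068 = 0.181 Ω.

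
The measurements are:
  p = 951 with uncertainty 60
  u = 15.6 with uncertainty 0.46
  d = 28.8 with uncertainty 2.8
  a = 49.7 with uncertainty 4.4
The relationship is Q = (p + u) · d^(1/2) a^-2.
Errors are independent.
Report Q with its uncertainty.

2.10 ± 0.407

Let w = p + u = 967. δw = √(δp² + δu²) = √(3600 + 0.212) = 60.0, so δw/w = 0.0621.
Q is then a monomial in w, d, a:
δQ/Q = √((δw/w)² + (½·δd/d)² + (-2·δa/a)²) = √(0.00385 + 0.00236 + 0.0314) = 0.194
Q = 2.10, so δQ = 0.194 × 2.10 = 0.407.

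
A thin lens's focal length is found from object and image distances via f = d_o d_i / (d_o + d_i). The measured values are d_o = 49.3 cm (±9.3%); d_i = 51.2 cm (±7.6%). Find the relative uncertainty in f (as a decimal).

0.0603

∂f/∂d_o = (d_i/(d_o+d_i))² = 0.260;  ∂f/∂d_i = (d_o/(d_o+d_i))² = 0.241
δf = √((∂f/∂d_o · δd_o)² + (∂f/∂d_i · δd_i)²) = √(1.42 + 0.877) = 1.51 cm
f = 25.1 cm, so δf/f = 1.51/25.1 = 0.0603.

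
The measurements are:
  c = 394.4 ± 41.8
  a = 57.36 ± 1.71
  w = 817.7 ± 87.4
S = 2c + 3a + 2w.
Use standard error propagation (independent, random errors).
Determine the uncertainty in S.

194

Absolute uncertainties add in quadrature for a linear combination:
  (2·δc)² = 6990;  (3·δa)² = 26.3;  (2·δw)² = 30600
δS = √(37600) = 194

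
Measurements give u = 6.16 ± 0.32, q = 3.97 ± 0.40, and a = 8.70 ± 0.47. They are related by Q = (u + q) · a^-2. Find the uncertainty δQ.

0.0160

Let w = u + q = 10.1. δw = √(δu² + δq²) = √(0.102 + 0.160) = 0.512, so δw/w = 0.0506.
Q is then a monomial in w, a:
δQ/Q = √((δw/w)² + (-2·δa/a)²) = √(0.00256 + 0.0117) = 0.119
Q = 0.134, so δQ = 0.119 × 0.134 = 0.0160.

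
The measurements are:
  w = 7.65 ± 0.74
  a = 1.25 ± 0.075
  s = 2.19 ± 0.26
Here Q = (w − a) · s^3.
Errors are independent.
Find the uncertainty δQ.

25.2

Let u = w − a = 6.40. δu = √(δw² + δa²) = √(0.548 + 0.00562) = 0.744, so δu/u = 0.116.
Q is then a monomial in u, s:
δQ/Q = √((δu/u)² + (3·δs/s)²) = √(0.0135 + 0.127) = 0.375
Q = 67.2, so δQ = 0.375 × 67.2 = 25.2.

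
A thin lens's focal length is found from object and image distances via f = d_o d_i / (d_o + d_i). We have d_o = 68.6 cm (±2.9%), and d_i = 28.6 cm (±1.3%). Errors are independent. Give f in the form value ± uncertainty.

20.2 ± 0.253 cm

∂f/∂d_o = (d_i/(d_o+d_i))² = 0.0866;  ∂f/∂d_i = (d_o/(d_o+d_i))² = 0.498
δf = √((∂f/∂d_o · δd_o)² + (∂f/∂d_i · δd_i)²) = √(0.0297 + 0.0343) = 0.253 cm
f = 20.2 cm.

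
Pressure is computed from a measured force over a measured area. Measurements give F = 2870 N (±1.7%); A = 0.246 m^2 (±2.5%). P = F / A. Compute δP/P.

0.0302

Relative error in a monomial: (δP/P)² = Σ (nᵢ · δxᵢ/xᵢ)².
  (1·δF/F)² = (1×0.0170)² = 0.000289;  (-1·δA/A)² = (-1×0.0250)² = 0.000625
δP/P = √(0.000914) = 0.0302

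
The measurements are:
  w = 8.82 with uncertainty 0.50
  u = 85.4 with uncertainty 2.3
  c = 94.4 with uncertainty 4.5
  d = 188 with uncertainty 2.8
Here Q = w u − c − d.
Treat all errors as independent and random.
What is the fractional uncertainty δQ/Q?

Let p = w·u = 753. δp/p = √((1·δw/w)² + (1·δu/u)²) = √(0.00321 + 0.000725) = 0.0628, so δp = 47.3.
Q = p − c − d: δQ = √(δp² + δc² + δd²) = √(2230 + 20.2 + 7.84) = 47.6
Q = 471, so δQ/Q = 47.6/471 = 0.101.

0.101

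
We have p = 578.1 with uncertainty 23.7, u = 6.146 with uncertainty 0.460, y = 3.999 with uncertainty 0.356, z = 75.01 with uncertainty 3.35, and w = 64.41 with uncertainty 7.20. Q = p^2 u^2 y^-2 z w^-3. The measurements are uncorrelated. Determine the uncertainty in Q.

92.8

Products/powers → add relative errors in quadrature, weighted by exponent:
  (2·δp/p)² = (2×0.0410)² = 0.00672;  (2·δu/u)² = (2×0.0748)² = 0.0224;  (-2·δy/y)² = (-2×0.0890)² = 0.0317;  (1·δz/z)² = (1×0.0447)² = 0.00199;  (-3·δw/w)² = (-3×0.112)² = 0.112
δQ/Q = √(0.175) = 0.419
Q = 221.6, so δQ = 0.419 × 221.6 = 92.8.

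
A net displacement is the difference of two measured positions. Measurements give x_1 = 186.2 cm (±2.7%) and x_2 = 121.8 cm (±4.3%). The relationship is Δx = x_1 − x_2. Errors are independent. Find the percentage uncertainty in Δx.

Absolute uncertainties add in quadrature for a linear combination:
  (δx_1)² = 25.3;  (δx_2)² = 27.4
δΔx = √(52.7) = 7.26 cm
Δx = 64.40 cm, so δΔx/Δx = 7.26/64.40 = 0.113.

11.3%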